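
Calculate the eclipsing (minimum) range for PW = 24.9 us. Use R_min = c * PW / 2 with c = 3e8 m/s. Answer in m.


R_min = 3e8 * 24.9e-6 / 2 = 3735.0 m

3735.0 m


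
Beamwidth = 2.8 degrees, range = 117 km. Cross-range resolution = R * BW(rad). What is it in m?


BW_rad = 0.048869219
CR = 117000 * 0.048869219 = 5717.7 m

5717.7 m


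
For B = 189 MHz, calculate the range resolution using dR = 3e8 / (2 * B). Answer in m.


dR = 3e8 / (2 * 189000000.0) = 0.79 m

0.79 m


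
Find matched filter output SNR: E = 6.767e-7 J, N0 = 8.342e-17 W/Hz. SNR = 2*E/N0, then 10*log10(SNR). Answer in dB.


SNR_lin = 2 * 6.767e-7 / 8.342e-17 = 1.622e10
SNR_dB = 10*log10(1.622e10) = 102.1 dB

102.1 dB


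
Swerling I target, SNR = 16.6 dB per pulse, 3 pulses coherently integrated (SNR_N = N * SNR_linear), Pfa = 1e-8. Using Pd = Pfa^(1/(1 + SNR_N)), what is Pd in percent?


SNR_lin = 10^(16.6/10) = 45.70882
SNR_N = 3 * 45.70882 = 137.12646
1/(1 + SNR_N) = 1/138.12646 = 0.0072397
Pd = (1e-8)^0.0072397 = 0.87515
Pd = 87.5%

87.5%


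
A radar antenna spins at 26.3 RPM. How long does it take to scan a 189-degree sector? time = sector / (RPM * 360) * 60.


t = 189 / (26.3 * 360) * 60 = 1.2 s

1.2 s


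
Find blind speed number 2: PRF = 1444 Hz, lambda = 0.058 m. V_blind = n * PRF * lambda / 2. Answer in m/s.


V_blind = 2 * 1444 * 0.058 / 2 = 83.8 m/s

83.8 m/s


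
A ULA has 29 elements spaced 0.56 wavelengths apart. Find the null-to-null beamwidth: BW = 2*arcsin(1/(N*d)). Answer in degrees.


1/(N*d) = 1/(29*0.56) = 0.061576
BW = 2*arcsin(0.061576) = 7.1 degrees

7.1 degrees


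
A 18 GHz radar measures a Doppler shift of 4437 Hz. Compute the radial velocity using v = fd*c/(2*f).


v = 4437 * 3e8 / (2 * 18000000000.0) = 37.0 m/s

37.0 m/s


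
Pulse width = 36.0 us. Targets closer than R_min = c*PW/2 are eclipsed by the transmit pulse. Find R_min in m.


R_min = 3e8 * 36.0e-6 / 2 = 5400.0 m

5400.0 m


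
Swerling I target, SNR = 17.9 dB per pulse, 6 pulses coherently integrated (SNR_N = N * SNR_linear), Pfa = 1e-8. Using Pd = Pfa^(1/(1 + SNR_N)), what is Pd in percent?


SNR_lin = 10^(17.9/10) = 61.6595
SNR_N = 6 * 61.6595 = 369.957
1/(1 + SNR_N) = 1/370.957 = 0.0026957
Pd = (1e-8)^0.0026957 = 0.95156
Pd = 95.2%

95.2%


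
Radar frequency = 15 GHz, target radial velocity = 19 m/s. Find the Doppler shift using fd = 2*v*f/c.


fd = 2 * 19 * 15000000000.0 / 3e8 = 1900.0 Hz

1900.0 Hz


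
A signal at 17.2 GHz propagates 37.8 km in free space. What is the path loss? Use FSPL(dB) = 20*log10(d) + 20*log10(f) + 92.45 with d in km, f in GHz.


20*log10(37.8) = 31.55
20*log10(17.2) = 24.71
FSPL = 148.7 dB

148.7 dB


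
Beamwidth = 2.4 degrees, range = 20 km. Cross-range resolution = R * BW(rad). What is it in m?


BW_rad = 0.041887902
CR = 20000 * 0.041887902 = 837.8 m

837.8 m


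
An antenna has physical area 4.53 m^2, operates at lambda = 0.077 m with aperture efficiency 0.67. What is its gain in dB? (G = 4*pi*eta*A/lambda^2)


G_linear = 4*pi*0.67*4.53/0.077^2 = 6432.82
G_dB = 10*log10(6432.82) = 38.1 dB

38.1 dB


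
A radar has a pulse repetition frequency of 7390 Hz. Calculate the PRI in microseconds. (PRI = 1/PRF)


PRI = 1/7390 = 0.000135318 s = 135.3 us

135.3 us


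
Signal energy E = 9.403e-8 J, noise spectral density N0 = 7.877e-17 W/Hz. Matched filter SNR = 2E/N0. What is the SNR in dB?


SNR_lin = 2 * 9.403e-8 / 7.877e-17 = 2.387e9
SNR_dB = 10*log10(2.387e9) = 93.8 dB

93.8 dB


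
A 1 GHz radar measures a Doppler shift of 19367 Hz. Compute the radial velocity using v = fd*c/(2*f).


v = 19367 * 3e8 / (2 * 1000000000.0) = 2905.1 m/s

2905.1 m/s


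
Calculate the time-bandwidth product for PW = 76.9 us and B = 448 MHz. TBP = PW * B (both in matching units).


TBP = 76.9 * 448 = 34451.2

34451.2


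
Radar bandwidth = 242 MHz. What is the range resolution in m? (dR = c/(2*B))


dR = 3e8 / (2 * 242000000.0) = 0.62 m

0.62 m


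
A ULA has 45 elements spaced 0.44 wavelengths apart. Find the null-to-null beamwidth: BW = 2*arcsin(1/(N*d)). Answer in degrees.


1/(N*d) = 1/(45*0.44) = 0.050505
BW = 2*arcsin(0.050505) = 5.8 degrees

5.8 degrees


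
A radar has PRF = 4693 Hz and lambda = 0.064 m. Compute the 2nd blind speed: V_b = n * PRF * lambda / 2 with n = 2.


V_blind = 2 * 4693 * 0.064 / 2 = 300.4 m/s

300.4 m/s


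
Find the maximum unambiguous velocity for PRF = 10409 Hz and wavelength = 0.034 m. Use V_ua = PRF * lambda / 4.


V_ua = 10409 * 0.034 / 4 = 88.5 m/s

88.5 m/s


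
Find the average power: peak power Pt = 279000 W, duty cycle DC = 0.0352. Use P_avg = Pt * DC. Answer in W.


P_avg = 279000 * 0.0352 = 9820.8 W

9820.8 W


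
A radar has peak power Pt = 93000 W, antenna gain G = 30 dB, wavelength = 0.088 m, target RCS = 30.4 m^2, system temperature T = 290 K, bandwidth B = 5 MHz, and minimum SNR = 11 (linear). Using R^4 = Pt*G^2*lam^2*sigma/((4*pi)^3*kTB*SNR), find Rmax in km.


G_lin = 10^(30/10) = 1000.0
R^4 = 93000 * 1000.0^2 * 0.088^2 * 30.4 / ((4*pi)^3 * 1.38e-23 * 290 * 5000000.0 * 11)
R^4 = 5.01248e19 m^4
R_max = (5.01248e19)^(1/4) = 84142.1 m = 84.1 km

84.1 km


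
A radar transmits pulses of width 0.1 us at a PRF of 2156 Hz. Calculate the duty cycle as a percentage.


DC = 0.1e-6 * 2156 * 100 = 0.02%

0.02%


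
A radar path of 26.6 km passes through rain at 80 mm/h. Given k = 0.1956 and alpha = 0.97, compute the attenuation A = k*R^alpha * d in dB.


gamma = 0.1956 * 80^0.97 = 13.72038 dB/km
A = 13.72038 * 26.6 = 364.96 dB

364.96 dB


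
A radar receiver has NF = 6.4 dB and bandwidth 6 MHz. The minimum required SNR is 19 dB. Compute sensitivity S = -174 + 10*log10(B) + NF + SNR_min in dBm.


10*log10(6000000.0) = 67.78
S = -174 + 67.78 + 6.4 + 19 = -80.8 dBm

-80.8 dBm


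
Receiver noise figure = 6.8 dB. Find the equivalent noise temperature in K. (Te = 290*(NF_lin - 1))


NF_lin = 10^(6.8/10) = 4.786301
Te = 290 * (4.786301 - 1) = 1098.0 K

1098.0 K


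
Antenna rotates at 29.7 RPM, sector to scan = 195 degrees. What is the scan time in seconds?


t = 195 / (29.7 * 360) * 60 = 1.09 s

1.09 s


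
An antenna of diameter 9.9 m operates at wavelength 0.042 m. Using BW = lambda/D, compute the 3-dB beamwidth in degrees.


BW_rad = 0.042 / 9.9 = 0.004242
BW_deg = 0.24 degrees

0.24 degrees


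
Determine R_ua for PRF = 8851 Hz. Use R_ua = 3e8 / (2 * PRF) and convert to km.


R_ua = 3e8 / (2 * 8851) = 16947.2 m = 16.9 km

16.9 km


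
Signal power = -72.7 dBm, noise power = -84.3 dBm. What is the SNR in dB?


SNR = -72.7 - (-84.3) = 11.6 dB

11.6 dB


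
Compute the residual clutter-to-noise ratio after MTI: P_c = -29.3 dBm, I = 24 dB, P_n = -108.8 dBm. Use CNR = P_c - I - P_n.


CNR = -29.3 - 24 - (-108.8) = 55.5 dB

55.5 dB


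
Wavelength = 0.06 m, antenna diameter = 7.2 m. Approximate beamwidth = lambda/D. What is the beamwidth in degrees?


BW_rad = 0.06 / 7.2 = 0.008333
BW_deg = 0.48 degrees

0.48 degrees


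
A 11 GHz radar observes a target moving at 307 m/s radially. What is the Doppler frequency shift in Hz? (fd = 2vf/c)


fd = 2 * 307 * 11000000000.0 / 3e8 = 22513.3 Hz

22513.3 Hz


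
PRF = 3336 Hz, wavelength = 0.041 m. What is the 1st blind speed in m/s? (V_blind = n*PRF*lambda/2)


V_blind = 1 * 3336 * 0.041 / 2 = 68.4 m/s

68.4 m/s


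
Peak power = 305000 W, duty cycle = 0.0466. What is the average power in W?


P_avg = 305000 * 0.0466 = 14213.0 W

14213.0 W


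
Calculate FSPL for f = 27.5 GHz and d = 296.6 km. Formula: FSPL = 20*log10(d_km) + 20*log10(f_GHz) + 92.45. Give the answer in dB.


20*log10(296.6) = 49.44
20*log10(27.5) = 28.79
FSPL = 170.7 dB

170.7 dB


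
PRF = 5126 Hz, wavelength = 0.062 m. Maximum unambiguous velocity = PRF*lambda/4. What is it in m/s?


V_ua = 5126 * 0.062 / 4 = 79.5 m/s

79.5 m/s


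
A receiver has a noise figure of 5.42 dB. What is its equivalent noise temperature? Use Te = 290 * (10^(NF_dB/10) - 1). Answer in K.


NF_lin = 10^(5.42/10) = 3.483373
Te = 290 * (3.483373 - 1) = 720.2 K

720.2 K


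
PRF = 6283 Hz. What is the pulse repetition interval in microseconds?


PRI = 1/6283 = 0.0001591596 s = 159.2 us

159.2 us


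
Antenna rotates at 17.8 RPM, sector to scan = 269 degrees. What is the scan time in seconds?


t = 269 / (17.8 * 360) * 60 = 2.52 s

2.52 s


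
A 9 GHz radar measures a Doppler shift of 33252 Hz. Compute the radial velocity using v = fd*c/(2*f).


v = 33252 * 3e8 / (2 * 9000000000.0) = 554.2 m/s

554.2 m/s


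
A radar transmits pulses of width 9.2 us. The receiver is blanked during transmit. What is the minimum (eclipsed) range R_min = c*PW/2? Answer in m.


R_min = 3e8 * 9.2e-6 / 2 = 1380.0 m

1380.0 m


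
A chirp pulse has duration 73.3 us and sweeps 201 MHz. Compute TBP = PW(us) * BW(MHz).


TBP = 73.3 * 201 = 14733.3

14733.3


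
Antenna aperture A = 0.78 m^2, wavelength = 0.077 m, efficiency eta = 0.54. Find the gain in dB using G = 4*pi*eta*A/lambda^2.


G_linear = 4*pi*0.54*0.78/0.077^2 = 892.72
G_dB = 10*log10(892.72) = 29.5 dB

29.5 dB


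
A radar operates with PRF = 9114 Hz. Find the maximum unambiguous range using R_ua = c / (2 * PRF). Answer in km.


R_ua = 3e8 / (2 * 9114) = 16458.2 m = 16.5 km

16.5 km


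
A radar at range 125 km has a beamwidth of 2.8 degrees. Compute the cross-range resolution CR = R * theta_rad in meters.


BW_rad = 0.048869219
CR = 125000 * 0.048869219 = 6108.7 m

6108.7 m


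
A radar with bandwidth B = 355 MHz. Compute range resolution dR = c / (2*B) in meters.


dR = 3e8 / (2 * 355000000.0) = 0.42 m

0.42 m


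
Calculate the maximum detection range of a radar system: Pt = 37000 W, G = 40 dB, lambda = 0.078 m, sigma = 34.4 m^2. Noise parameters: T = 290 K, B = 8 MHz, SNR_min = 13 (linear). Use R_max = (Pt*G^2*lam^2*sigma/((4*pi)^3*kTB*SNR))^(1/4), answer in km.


G_lin = 10^(40/10) = 10000.0
R^4 = 37000 * 10000.0^2 * 0.078^2 * 34.4 / ((4*pi)^3 * 1.38e-23 * 290 * 8000000.0 * 13)
R^4 = 9.37582e20 m^4
R_max = (9.37582e20)^(1/4) = 174985.6 m = 175.0 km

175.0 km


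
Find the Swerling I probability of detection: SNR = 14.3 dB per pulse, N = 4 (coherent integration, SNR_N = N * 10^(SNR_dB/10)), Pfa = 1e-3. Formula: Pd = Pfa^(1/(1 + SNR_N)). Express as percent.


SNR_lin = 10^(14.3/10) = 26.91535
SNR_N = 4 * 26.91535 = 107.6614
1/(1 + SNR_N) = 1/108.6614 = 0.0092029
Pd = (1e-3)^0.0092029 = 0.93841
Pd = 93.8%

93.8%


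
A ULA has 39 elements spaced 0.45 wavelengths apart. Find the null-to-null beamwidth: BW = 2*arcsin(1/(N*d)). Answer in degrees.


1/(N*d) = 1/(39*0.45) = 0.05698
BW = 2*arcsin(0.05698) = 6.5 degrees

6.5 degrees


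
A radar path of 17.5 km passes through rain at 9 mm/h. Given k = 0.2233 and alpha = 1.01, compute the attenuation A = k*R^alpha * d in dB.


gamma = 0.2233 * 9^1.01 = 2.054346 dB/km
A = 2.054346 * 17.5 = 35.95 dB

35.95 dB


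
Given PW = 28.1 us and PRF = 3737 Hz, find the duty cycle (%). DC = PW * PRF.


DC = 28.1e-6 * 3737 * 100 = 10.5%

10.5%


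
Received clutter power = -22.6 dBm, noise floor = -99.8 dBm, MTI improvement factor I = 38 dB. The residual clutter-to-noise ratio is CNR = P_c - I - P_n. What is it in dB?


CNR = -22.6 - 38 - (-99.8) = 39.2 dB

39.2 dB


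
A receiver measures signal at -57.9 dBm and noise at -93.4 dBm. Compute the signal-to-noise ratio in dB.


SNR = -57.9 - (-93.4) = 35.5 dB

35.5 dB


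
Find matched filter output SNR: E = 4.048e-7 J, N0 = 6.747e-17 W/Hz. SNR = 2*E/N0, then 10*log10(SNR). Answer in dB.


SNR_lin = 2 * 4.048e-7 / 6.747e-17 = 1.2e10
SNR_dB = 10*log10(1.2e10) = 100.8 dB

100.8 dB


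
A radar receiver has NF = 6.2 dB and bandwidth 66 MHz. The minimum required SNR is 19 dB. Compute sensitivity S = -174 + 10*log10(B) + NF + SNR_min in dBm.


10*log10(66000000.0) = 78.2
S = -174 + 78.2 + 6.2 + 19 = -70.6 dBm

-70.6 dBm


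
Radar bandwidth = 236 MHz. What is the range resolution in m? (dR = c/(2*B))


dR = 3e8 / (2 * 236000000.0) = 0.64 m

0.64 m


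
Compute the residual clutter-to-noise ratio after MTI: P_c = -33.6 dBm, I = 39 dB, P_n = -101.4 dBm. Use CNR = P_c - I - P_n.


CNR = -33.6 - 39 - (-101.4) = 28.8 dB

28.8 dB


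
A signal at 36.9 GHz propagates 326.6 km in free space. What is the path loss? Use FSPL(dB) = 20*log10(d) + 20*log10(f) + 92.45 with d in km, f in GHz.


20*log10(326.6) = 50.28
20*log10(36.9) = 31.34
FSPL = 174.1 dB

174.1 dB


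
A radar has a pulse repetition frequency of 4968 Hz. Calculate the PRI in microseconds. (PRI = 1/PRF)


PRI = 1/4968 = 0.0002012882 s = 201.3 us

201.3 us


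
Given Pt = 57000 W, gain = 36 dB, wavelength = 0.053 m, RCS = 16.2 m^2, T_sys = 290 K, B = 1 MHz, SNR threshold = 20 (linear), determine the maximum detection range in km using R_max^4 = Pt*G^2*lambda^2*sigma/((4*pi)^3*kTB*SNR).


G_lin = 10^(36/10) = 3981.071706
R^4 = 57000 * 3981.071706^2 * 0.053^2 * 16.2 / ((4*pi)^3 * 1.38e-23 * 290 * 1000000.0 * 20)
R^4 = 2.58824e20 m^4
R_max = (2.58824e20)^(1/4) = 126838.5 m = 126.8 km

126.8 km


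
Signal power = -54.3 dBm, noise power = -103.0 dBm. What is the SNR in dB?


SNR = -54.3 - (-103.0) = 48.7 dB

48.7 dB


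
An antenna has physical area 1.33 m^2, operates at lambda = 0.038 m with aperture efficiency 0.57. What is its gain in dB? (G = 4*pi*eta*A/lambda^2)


G_linear = 4*pi*0.57*1.33/0.038^2 = 6597.34
G_dB = 10*log10(6597.34) = 38.2 dB

38.2 dB


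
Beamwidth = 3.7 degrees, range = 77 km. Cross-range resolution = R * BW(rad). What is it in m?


BW_rad = 0.064577182
CR = 77000 * 0.064577182 = 4972.4 m

4972.4 m


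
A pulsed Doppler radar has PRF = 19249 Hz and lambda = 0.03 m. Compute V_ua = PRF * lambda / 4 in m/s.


V_ua = 19249 * 0.03 / 4 = 144.4 m/s

144.4 m/s


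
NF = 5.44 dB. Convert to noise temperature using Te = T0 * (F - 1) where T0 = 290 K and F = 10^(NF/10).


NF_lin = 10^(5.44/10) = 3.499452
Te = 290 * (3.499452 - 1) = 724.8 K

724.8 K


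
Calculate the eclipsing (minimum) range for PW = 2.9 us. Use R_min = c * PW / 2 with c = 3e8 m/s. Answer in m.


R_min = 3e8 * 2.9e-6 / 2 = 435.0 m

435.0 m


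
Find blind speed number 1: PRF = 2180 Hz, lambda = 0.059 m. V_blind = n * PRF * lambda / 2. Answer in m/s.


V_blind = 1 * 2180 * 0.059 / 2 = 64.3 m/s

64.3 m/s


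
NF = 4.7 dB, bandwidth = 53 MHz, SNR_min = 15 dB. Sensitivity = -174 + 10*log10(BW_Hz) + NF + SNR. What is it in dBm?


10*log10(53000000.0) = 77.24
S = -174 + 77.24 + 4.7 + 15 = -77.1 dBm

-77.1 dBm


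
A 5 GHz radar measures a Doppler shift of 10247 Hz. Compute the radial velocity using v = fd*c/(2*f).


v = 10247 * 3e8 / (2 * 5000000000.0) = 307.4 m/s

307.4 m/s


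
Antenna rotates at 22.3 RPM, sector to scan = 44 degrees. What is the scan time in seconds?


t = 44 / (22.3 * 360) * 60 = 0.33 s

0.33 s


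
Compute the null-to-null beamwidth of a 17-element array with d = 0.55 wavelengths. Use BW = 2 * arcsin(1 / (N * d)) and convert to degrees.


1/(N*d) = 1/(17*0.55) = 0.106952
BW = 2*arcsin(0.106952) = 12.3 degrees

12.3 degrees


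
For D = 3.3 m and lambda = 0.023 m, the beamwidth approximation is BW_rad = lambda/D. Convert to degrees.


BW_rad = 0.023 / 3.3 = 0.00697
BW_deg = 0.4 degrees

0.4 degrees


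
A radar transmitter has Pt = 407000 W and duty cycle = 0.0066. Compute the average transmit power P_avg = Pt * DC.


P_avg = 407000 * 0.0066 = 2686.2 W

2686.2 W


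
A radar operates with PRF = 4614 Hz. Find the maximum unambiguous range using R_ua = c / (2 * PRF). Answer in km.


R_ua = 3e8 / (2 * 4614) = 32509.8 m = 32.5 km

32.5 km


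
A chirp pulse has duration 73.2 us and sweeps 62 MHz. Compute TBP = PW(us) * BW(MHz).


TBP = 73.2 * 62 = 4538.4

4538.4


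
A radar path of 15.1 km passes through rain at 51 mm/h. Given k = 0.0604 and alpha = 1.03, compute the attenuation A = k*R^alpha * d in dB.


gamma = 0.0604 * 51^1.03 = 3.466045 dB/km
A = 3.466045 * 15.1 = 52.34 dB

52.34 dB


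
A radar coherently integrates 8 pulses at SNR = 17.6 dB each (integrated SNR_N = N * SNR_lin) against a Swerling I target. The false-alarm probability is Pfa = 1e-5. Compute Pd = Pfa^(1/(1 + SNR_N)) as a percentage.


SNR_lin = 10^(17.6/10) = 57.54399
SNR_N = 8 * 57.54399 = 460.35192
1/(1 + SNR_N) = 1/461.35192 = 0.0021675
Pd = (1e-5)^0.0021675 = 0.97535
Pd = 97.5%

97.5%


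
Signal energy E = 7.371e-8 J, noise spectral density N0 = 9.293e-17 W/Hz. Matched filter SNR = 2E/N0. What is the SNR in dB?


SNR_lin = 2 * 7.371e-8 / 9.293e-17 = 1.586e9
SNR_dB = 10*log10(1.586e9) = 92.0 dB

92.0 dB


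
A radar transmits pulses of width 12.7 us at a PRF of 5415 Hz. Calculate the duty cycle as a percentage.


DC = 12.7e-6 * 5415 * 100 = 6.88%

6.88%


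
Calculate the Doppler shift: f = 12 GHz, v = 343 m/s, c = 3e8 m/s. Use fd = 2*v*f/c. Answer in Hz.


fd = 2 * 343 * 12000000000.0 / 3e8 = 27440.0 Hz

27440.0 Hz


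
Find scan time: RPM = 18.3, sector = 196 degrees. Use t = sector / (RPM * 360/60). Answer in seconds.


t = 196 / (18.3 * 360) * 60 = 1.79 s

1.79 s


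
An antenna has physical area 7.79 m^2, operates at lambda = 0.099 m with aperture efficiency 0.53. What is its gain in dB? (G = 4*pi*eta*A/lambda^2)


G_linear = 4*pi*0.53*7.79/0.099^2 = 5293.62
G_dB = 10*log10(5293.62) = 37.2 dB

37.2 dB


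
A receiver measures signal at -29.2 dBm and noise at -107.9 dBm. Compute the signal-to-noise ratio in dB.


SNR = -29.2 - (-107.9) = 78.7 dB

78.7 dB


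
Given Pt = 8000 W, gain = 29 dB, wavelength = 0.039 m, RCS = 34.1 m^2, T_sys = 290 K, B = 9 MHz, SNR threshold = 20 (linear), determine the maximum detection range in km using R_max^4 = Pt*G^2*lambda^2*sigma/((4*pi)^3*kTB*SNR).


G_lin = 10^(29/10) = 794.328235
R^4 = 8000 * 794.328235^2 * 0.039^2 * 34.1 / ((4*pi)^3 * 1.38e-23 * 290 * 9000000.0 * 20)
R^4 = 1.83145e17 m^4
R_max = (1.83145e17)^(1/4) = 20687.1 m = 20.7 km

20.7 km


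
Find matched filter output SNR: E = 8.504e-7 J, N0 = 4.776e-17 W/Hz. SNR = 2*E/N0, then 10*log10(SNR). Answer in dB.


SNR_lin = 2 * 8.504e-7 / 4.776e-17 = 3.561e10
SNR_dB = 10*log10(3.561e10) = 105.5 dB

105.5 dB


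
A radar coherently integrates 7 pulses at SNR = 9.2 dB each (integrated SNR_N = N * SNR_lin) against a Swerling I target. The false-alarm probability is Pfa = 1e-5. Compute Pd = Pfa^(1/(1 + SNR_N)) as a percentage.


SNR_lin = 10^(9.2/10) = 8.31764
SNR_N = 7 * 8.31764 = 58.22348
1/(1 + SNR_N) = 1/59.22348 = 0.0168852
Pd = (1e-5)^0.0168852 = 0.82333
Pd = 82.3%

82.3%


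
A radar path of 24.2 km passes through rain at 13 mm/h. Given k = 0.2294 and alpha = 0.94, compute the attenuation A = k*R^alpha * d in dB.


gamma = 0.2294 * 13^0.94 = 2.55682 dB/km
A = 2.55682 * 24.2 = 61.88 dB

61.88 dB


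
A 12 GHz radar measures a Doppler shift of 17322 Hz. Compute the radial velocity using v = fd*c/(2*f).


v = 17322 * 3e8 / (2 * 12000000000.0) = 216.5 m/s

216.5 m/s


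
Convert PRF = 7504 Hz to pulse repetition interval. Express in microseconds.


PRI = 1/7504 = 0.0001332623 s = 133.3 us

133.3 us


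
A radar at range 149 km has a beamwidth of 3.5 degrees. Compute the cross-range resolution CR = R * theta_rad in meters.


BW_rad = 0.061086524
CR = 149000 * 0.061086524 = 9101.9 m

9101.9 m


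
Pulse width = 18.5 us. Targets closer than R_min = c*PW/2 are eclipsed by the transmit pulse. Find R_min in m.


R_min = 3e8 * 18.5e-6 / 2 = 2775.0 m

2775.0 m


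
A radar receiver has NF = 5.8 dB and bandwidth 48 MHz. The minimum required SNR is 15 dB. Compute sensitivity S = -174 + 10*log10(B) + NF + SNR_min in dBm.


10*log10(48000000.0) = 76.81
S = -174 + 76.81 + 5.8 + 15 = -76.4 dBm

-76.4 dBm


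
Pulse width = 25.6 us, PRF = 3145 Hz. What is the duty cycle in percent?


DC = 25.6e-6 * 3145 * 100 = 8.05%

8.05%


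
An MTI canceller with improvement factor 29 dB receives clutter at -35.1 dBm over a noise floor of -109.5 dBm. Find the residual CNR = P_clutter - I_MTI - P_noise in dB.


CNR = -35.1 - 29 - (-109.5) = 45.4 dB

45.4 dB


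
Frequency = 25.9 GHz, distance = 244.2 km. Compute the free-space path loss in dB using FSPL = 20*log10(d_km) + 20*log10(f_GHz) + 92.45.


20*log10(244.2) = 47.75
20*log10(25.9) = 28.27
FSPL = 168.5 dB

168.5 dB


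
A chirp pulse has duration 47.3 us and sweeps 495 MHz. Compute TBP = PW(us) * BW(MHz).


TBP = 47.3 * 495 = 23413.5

23413.5


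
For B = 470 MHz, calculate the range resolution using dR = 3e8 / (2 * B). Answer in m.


dR = 3e8 / (2 * 470000000.0) = 0.32 m

0.32 m


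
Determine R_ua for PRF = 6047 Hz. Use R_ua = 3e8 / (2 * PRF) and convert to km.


R_ua = 3e8 / (2 * 6047) = 24805.7 m = 24.8 km

24.8 km


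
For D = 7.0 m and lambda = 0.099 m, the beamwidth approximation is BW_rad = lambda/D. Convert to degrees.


BW_rad = 0.099 / 7.0 = 0.014143
BW_deg = 0.81 degrees

0.81 degrees


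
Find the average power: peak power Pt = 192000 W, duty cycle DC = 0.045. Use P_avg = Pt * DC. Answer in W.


P_avg = 192000 * 0.045 = 8640.0 W

8640.0 W


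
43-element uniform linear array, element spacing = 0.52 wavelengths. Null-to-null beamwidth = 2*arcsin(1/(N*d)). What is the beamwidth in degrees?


1/(N*d) = 1/(43*0.52) = 0.044723
BW = 2*arcsin(0.044723) = 5.1 degrees

5.1 degrees


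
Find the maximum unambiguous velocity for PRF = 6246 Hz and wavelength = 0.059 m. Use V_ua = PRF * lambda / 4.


V_ua = 6246 * 0.059 / 4 = 92.1 m/s

92.1 m/s


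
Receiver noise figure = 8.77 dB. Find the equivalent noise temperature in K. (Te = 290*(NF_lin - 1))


NF_lin = 10^(8.77/10) = 7.533556
Te = 290 * (7.533556 - 1) = 1894.7 K

1894.7 K


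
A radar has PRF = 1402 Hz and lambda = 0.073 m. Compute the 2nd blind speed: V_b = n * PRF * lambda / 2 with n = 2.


V_blind = 2 * 1402 * 0.073 / 2 = 102.3 m/s

102.3 m/s


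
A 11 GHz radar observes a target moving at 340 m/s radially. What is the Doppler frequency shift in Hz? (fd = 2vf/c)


fd = 2 * 340 * 11000000000.0 / 3e8 = 24933.3 Hz

24933.3 Hz


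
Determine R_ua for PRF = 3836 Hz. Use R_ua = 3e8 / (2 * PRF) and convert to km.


R_ua = 3e8 / (2 * 3836) = 39103.2 m = 39.1 km

39.1 km


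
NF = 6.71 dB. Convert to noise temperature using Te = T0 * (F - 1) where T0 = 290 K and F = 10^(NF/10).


NF_lin = 10^(6.71/10) = 4.688134
Te = 290 * (4.688134 - 1) = 1069.6 K

1069.6 K


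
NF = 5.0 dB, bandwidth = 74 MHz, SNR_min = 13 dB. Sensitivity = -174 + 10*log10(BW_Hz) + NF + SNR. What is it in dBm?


10*log10(74000000.0) = 78.69
S = -174 + 78.69 + 5.0 + 13 = -77.3 dBm

-77.3 dBm


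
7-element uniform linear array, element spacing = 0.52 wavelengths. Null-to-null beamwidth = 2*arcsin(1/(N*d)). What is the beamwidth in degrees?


1/(N*d) = 1/(7*0.52) = 0.274725
BW = 2*arcsin(0.274725) = 31.9 degrees

31.9 degrees


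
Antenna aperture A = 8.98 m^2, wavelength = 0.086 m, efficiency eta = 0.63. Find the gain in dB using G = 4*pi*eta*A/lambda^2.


G_linear = 4*pi*0.63*8.98/0.086^2 = 9612.36
G_dB = 10*log10(9612.36) = 39.8 dB

39.8 dB


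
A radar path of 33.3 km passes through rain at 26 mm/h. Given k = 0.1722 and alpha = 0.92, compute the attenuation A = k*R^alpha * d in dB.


gamma = 0.1722 * 26^0.92 = 3.449917 dB/km
A = 3.449917 * 33.3 = 114.88 dB

114.88 dB


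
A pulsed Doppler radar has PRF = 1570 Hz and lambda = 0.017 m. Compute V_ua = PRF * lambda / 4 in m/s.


V_ua = 1570 * 0.017 / 4 = 6.7 m/s

6.7 m/s


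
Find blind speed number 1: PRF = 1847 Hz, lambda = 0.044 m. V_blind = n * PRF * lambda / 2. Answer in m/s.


V_blind = 1 * 1847 * 0.044 / 2 = 40.6 m/s

40.6 m/s


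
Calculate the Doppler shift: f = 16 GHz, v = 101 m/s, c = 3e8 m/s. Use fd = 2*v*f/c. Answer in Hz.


fd = 2 * 101 * 16000000000.0 / 3e8 = 10773.3 Hz

10773.3 Hz


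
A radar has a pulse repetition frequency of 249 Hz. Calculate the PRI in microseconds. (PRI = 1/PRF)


PRI = 1/249 = 0.0040160643 s = 4016.1 us

4016.1 us


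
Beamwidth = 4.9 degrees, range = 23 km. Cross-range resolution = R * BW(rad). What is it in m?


BW_rad = 0.085521133
CR = 23000 * 0.085521133 = 1967.0 m

1967.0 m


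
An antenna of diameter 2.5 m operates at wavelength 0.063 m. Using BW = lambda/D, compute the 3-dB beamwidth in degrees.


BW_rad = 0.063 / 2.5 = 0.0252
BW_deg = 1.44 degrees

1.44 degrees


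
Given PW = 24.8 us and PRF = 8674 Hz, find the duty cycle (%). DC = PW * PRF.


DC = 24.8e-6 * 8674 * 100 = 21.51%

21.51%


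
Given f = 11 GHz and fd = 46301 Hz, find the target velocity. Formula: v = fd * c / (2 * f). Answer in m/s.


v = 46301 * 3e8 / (2 * 11000000000.0) = 631.4 m/s

631.4 m/s


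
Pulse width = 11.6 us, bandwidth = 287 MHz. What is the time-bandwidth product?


TBP = 11.6 * 287 = 3329.2

3329.2


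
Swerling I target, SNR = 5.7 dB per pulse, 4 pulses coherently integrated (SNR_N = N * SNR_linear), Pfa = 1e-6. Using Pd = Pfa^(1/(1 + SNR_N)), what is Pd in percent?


SNR_lin = 10^(5.7/10) = 3.71535
SNR_N = 4 * 3.71535 = 14.8614
1/(1 + SNR_N) = 1/15.8614 = 0.0630461
Pd = (1e-6)^0.0630461 = 0.41853
Pd = 41.9%

41.9%


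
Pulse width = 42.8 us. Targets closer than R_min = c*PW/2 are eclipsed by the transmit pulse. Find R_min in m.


R_min = 3e8 * 42.8e-6 / 2 = 6420.0 m

6420.0 m


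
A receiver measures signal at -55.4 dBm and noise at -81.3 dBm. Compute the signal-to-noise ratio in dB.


SNR = -55.4 - (-81.3) = 25.9 dB

25.9 dB


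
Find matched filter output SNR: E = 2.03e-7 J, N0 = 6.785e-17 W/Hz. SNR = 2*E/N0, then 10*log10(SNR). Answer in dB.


SNR_lin = 2 * 2.03e-7 / 6.785e-17 = 5.984e9
SNR_dB = 10*log10(5.984e9) = 97.8 dB

97.8 dB


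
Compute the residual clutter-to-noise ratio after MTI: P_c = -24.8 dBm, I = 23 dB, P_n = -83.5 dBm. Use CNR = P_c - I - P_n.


CNR = -24.8 - 23 - (-83.5) = 35.7 dB

35.7 dB


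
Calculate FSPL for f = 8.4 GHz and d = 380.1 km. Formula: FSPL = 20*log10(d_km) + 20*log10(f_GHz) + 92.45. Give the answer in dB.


20*log10(380.1) = 51.6
20*log10(8.4) = 18.49
FSPL = 162.5 dB

162.5 dB


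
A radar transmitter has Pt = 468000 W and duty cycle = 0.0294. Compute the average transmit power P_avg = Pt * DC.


P_avg = 468000 * 0.0294 = 13759.2 W

13759.2 W


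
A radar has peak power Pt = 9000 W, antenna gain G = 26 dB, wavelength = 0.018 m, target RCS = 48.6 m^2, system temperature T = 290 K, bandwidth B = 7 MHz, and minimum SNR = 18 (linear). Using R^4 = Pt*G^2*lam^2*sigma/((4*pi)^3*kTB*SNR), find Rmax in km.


G_lin = 10^(26/10) = 398.107171
R^4 = 9000 * 398.107171^2 * 0.018^2 * 48.6 / ((4*pi)^3 * 1.38e-23 * 290 * 7000000.0 * 18)
R^4 = 2.24464e16 m^4
R_max = (2.24464e16)^(1/4) = 12240.1 m = 12.2 km

12.2 km


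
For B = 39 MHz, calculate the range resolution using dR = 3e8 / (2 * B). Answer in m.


dR = 3e8 / (2 * 39000000.0) = 3.85 m

3.85 m


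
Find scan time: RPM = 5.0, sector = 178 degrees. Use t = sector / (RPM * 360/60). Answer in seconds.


t = 178 / (5.0 * 360) * 60 = 5.93 s

5.93 s


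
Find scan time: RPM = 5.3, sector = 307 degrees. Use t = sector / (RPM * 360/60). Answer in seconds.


t = 307 / (5.3 * 360) * 60 = 9.65 s

9.65 s


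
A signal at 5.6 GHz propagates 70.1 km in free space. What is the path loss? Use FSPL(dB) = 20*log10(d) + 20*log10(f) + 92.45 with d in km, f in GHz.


20*log10(70.1) = 36.91
20*log10(5.6) = 14.96
FSPL = 144.3 dB

144.3 dB


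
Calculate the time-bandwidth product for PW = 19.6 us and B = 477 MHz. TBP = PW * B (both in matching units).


TBP = 19.6 * 477 = 9349.2

9349.2


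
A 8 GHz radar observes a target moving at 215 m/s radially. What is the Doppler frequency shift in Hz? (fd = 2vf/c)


fd = 2 * 215 * 8000000000.0 / 3e8 = 11466.7 Hz

11466.7 Hz


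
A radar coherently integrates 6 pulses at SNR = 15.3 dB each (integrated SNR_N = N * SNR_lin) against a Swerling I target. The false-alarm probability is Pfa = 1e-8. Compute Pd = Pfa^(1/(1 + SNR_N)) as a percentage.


SNR_lin = 10^(15.3/10) = 33.88442
SNR_N = 6 * 33.88442 = 203.30652
1/(1 + SNR_N) = 1/204.30652 = 0.0048946
Pd = (1e-8)^0.0048946 = 0.91378
Pd = 91.4%

91.4%


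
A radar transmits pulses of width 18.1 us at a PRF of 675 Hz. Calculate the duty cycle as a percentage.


DC = 18.1e-6 * 675 * 100 = 1.22%

1.22%


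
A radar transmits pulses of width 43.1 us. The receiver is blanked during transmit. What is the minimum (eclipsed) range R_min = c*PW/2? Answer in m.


R_min = 3e8 * 43.1e-6 / 2 = 6465.0 m

6465.0 m


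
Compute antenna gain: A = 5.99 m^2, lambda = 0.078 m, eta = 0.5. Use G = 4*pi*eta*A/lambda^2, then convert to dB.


G_linear = 4*pi*0.5*5.99/0.078^2 = 6186.11
G_dB = 10*log10(6186.11) = 37.9 dB

37.9 dB


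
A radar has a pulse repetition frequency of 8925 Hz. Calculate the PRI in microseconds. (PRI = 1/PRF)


PRI = 1/8925 = 0.0001120448 s = 112.0 us

112.0 us


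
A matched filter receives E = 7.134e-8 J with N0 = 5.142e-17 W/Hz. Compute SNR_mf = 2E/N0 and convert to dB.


SNR_lin = 2 * 7.134e-8 / 5.142e-17 = 2.775e9
SNR_dB = 10*log10(2.775e9) = 94.4 dB

94.4 dB


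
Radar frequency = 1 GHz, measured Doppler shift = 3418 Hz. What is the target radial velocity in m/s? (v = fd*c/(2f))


v = 3418 * 3e8 / (2 * 1000000000.0) = 512.7 m/s

512.7 m/s


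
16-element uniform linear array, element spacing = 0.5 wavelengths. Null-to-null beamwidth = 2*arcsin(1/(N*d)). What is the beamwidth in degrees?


1/(N*d) = 1/(16*0.5) = 0.125
BW = 2*arcsin(0.125) = 14.4 degrees

14.4 degrees


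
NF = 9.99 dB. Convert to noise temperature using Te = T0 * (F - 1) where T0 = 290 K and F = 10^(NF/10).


NF_lin = 10^(9.99/10) = 9.977001
Te = 290 * (9.977001 - 1) = 2603.3 K

2603.3 K


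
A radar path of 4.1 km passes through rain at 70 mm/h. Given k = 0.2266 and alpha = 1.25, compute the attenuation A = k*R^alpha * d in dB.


gamma = 0.2266 * 70^1.25 = 45.880956 dB/km
A = 45.880956 * 4.1 = 188.11 dB

188.11 dB


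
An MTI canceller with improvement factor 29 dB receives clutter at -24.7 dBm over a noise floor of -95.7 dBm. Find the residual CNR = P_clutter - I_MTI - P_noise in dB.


CNR = -24.7 - 29 - (-95.7) = 42.0 dB

42.0 dB


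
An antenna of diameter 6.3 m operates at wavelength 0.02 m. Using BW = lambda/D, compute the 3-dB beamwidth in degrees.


BW_rad = 0.02 / 6.3 = 0.003175
BW_deg = 0.18 degrees

0.18 degrees


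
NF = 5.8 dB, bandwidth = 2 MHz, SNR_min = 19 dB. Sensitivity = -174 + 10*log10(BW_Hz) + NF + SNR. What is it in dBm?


10*log10(2000000.0) = 63.01
S = -174 + 63.01 + 5.8 + 19 = -86.2 dBm

-86.2 dBm


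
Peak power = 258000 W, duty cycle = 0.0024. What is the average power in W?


P_avg = 258000 * 0.0024 = 619.2 W

619.2 W


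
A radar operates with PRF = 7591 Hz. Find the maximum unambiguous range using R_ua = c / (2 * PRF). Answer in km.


R_ua = 3e8 / (2 * 7591) = 19760.2 m = 19.8 km

19.8 km


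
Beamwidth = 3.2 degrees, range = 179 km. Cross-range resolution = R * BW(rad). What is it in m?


BW_rad = 0.055850536
CR = 179000 * 0.055850536 = 9997.2 m

9997.2 m


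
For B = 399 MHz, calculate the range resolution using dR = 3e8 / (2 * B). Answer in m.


dR = 3e8 / (2 * 399000000.0) = 0.38 m

0.38 m


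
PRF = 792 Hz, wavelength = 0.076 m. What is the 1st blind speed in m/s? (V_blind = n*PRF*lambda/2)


V_blind = 1 * 792 * 0.076 / 2 = 30.1 m/s

30.1 m/s


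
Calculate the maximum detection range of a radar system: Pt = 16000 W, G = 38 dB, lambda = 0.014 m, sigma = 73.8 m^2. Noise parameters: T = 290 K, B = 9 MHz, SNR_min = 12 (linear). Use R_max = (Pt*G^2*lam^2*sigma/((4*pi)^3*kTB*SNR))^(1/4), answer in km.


G_lin = 10^(38/10) = 6309.573445
R^4 = 16000 * 6309.573445^2 * 0.014^2 * 73.8 / ((4*pi)^3 * 1.38e-23 * 290 * 9000000.0 * 12)
R^4 = 1.07424e19 m^4
R_max = (1.07424e19)^(1/4) = 57250.0 m = 57.3 km

57.3 km


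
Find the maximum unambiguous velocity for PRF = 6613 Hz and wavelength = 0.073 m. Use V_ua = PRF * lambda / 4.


V_ua = 6613 * 0.073 / 4 = 120.7 m/s

120.7 m/s


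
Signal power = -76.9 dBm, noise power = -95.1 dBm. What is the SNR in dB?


SNR = -76.9 - (-95.1) = 18.2 dB

18.2 dB


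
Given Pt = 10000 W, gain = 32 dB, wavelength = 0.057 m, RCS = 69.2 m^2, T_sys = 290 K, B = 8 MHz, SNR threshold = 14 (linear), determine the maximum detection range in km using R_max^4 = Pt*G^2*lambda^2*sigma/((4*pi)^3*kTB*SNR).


G_lin = 10^(32/10) = 1584.893192
R^4 = 10000 * 1584.893192^2 * 0.057^2 * 69.2 / ((4*pi)^3 * 1.38e-23 * 290 * 8000000.0 * 14)
R^4 = 6.34938e18 m^4
R_max = (6.34938e18)^(1/4) = 50197.6 m = 50.2 km

50.2 km


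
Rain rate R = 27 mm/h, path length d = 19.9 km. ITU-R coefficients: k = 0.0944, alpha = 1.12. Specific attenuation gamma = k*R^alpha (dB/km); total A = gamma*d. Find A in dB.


gamma = 0.0944 * 27^1.12 = 3.785292 dB/km
A = 3.785292 * 19.9 = 75.33 dB

75.33 dB


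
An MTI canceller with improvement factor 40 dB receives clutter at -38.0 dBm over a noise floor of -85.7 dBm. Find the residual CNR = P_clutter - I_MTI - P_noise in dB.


CNR = -38.0 - 40 - (-85.7) = 7.7 dB

7.7 dB


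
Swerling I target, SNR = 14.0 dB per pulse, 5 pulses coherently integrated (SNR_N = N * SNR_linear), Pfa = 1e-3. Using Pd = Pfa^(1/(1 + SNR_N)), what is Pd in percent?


SNR_lin = 10^(14.0/10) = 25.11886
SNR_N = 5 * 25.11886 = 125.5943
1/(1 + SNR_N) = 1/126.5943 = 0.0078992
Pd = (1e-3)^0.0078992 = 0.9469
Pd = 94.7%

94.7%


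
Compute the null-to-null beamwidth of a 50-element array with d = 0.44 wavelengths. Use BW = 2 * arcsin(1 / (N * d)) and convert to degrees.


1/(N*d) = 1/(50*0.44) = 0.045455
BW = 2*arcsin(0.045455) = 5.2 degrees

5.2 degrees


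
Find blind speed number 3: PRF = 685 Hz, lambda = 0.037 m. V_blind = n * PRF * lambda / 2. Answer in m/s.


V_blind = 3 * 685 * 0.037 / 2 = 38.0 m/s

38.0 m/s


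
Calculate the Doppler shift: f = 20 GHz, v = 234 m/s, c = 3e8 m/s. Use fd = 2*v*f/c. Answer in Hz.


fd = 2 * 234 * 20000000000.0 / 3e8 = 31200.0 Hz

31200.0 Hz


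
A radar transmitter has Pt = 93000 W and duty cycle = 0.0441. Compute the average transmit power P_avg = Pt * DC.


P_avg = 93000 * 0.0441 = 4101.3 W

4101.3 W


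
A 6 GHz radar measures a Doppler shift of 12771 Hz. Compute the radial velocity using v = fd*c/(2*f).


v = 12771 * 3e8 / (2 * 6000000000.0) = 319.3 m/s

319.3 m/s


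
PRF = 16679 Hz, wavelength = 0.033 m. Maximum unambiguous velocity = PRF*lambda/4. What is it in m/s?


V_ua = 16679 * 0.033 / 4 = 137.6 m/s

137.6 m/s


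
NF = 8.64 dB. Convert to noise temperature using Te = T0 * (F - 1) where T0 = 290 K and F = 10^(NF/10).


NF_lin = 10^(8.64/10) = 7.311391
Te = 290 * (7.311391 - 1) = 1830.3 K

1830.3 K


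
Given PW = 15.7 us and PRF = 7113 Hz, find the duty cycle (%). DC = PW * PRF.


DC = 15.7e-6 * 7113 * 100 = 11.17%

11.17%


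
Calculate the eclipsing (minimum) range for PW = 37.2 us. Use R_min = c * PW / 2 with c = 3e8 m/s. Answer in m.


R_min = 3e8 * 37.2e-6 / 2 = 5580.0 m

5580.0 m


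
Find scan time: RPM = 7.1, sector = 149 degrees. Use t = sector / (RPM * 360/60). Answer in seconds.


t = 149 / (7.1 * 360) * 60 = 3.5 s

3.5 s


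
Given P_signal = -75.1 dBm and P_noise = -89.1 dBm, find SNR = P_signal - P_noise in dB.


SNR = -75.1 - (-89.1) = 14.0 dB

14.0 dB


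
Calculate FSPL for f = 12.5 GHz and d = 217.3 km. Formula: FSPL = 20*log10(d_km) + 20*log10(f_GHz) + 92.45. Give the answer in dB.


20*log10(217.3) = 46.74
20*log10(12.5) = 21.94
FSPL = 161.1 dB

161.1 dB


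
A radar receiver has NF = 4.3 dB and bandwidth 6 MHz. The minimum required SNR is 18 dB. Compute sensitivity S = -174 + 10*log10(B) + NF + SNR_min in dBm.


10*log10(6000000.0) = 67.78
S = -174 + 67.78 + 4.3 + 18 = -83.9 dBm

-83.9 dBm


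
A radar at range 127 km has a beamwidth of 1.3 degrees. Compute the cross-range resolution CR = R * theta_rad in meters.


BW_rad = 0.02268928
CR = 127000 * 0.02268928 = 2881.5 m

2881.5 m


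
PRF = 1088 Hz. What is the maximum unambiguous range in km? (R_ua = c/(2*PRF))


R_ua = 3e8 / (2 * 1088) = 137867.6 m = 137.9 km

137.9 km


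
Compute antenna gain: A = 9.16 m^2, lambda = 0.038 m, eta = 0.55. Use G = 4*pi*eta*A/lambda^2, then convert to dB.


G_linear = 4*pi*0.55*9.16/0.038^2 = 43843.06
G_dB = 10*log10(43843.06) = 46.4 dB

46.4 dB


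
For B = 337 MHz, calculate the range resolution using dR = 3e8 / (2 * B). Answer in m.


dR = 3e8 / (2 * 337000000.0) = 0.45 m

0.45 m


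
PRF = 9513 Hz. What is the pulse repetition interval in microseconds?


PRI = 1/9513 = 0.0001051193 s = 105.1 us

105.1 us


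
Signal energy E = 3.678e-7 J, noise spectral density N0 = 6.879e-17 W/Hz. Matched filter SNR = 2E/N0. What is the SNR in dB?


SNR_lin = 2 * 3.678e-7 / 6.879e-17 = 1.069e10
SNR_dB = 10*log10(1.069e10) = 100.3 dB

100.3 dB


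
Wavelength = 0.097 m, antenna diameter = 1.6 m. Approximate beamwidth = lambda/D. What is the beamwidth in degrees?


BW_rad = 0.097 / 1.6 = 0.060625
BW_deg = 3.47 degrees

3.47 degrees


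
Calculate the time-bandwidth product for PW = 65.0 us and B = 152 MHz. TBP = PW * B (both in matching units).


TBP = 65.0 * 152 = 9880.0

9880.0


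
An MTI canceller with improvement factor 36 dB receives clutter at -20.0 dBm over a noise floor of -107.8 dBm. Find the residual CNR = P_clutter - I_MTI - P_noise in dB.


CNR = -20.0 - 36 - (-107.8) = 51.8 dB

51.8 dB


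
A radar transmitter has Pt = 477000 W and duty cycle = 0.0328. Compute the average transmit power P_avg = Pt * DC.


P_avg = 477000 * 0.0328 = 15645.6 W

15645.6 W


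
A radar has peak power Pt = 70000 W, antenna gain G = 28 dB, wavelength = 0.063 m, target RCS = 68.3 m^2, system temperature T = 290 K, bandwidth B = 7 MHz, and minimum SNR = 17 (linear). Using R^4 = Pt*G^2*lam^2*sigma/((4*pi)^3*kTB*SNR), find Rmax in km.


G_lin = 10^(28/10) = 630.957344
R^4 = 70000 * 630.957344^2 * 0.063^2 * 68.3 / ((4*pi)^3 * 1.38e-23 * 290 * 7000000.0 * 17)
R^4 = 7.99367e18 m^4
R_max = (7.99367e18)^(1/4) = 53172.4 m = 53.2 km

53.2 km


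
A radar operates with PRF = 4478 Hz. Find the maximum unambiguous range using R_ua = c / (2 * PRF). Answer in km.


R_ua = 3e8 / (2 * 4478) = 33497.1 m = 33.5 km

33.5 km


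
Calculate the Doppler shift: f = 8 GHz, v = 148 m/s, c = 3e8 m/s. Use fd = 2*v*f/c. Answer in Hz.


fd = 2 * 148 * 8000000000.0 / 3e8 = 7893.3 Hz

7893.3 Hz


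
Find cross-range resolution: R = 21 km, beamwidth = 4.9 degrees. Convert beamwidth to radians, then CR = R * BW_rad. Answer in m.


BW_rad = 0.085521133
CR = 21000 * 0.085521133 = 1795.9 m

1795.9 m


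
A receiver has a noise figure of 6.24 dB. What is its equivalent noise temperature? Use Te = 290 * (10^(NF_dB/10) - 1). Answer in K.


NF_lin = 10^(6.24/10) = 4.207266
Te = 290 * (4.207266 - 1) = 930.1 K

930.1 K


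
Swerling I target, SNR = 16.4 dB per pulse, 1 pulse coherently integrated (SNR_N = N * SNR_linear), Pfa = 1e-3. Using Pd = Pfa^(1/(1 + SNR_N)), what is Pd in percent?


SNR_lin = 10^(16.4/10) = 43.65158
SNR_N = 1 * 43.65158 = 43.65158
1/(1 + SNR_N) = 1/44.65158 = 0.0223956
Pd = (1e-3)^0.0223956 = 0.85667
Pd = 85.7%

85.7%


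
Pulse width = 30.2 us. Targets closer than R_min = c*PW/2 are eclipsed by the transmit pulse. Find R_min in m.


R_min = 3e8 * 30.2e-6 / 2 = 4530.0 m

4530.0 m


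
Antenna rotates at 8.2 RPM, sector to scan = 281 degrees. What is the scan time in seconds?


t = 281 / (8.2 * 360) * 60 = 5.71 s

5.71 s
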